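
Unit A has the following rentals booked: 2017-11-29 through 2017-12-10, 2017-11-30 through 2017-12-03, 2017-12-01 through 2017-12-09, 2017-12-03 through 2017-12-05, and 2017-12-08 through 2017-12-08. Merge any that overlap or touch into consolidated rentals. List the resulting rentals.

2017-11-29 through 2017-12-10

2017-11-30 through 2017-12-03 overlaps/touches 2017-11-29 through 2017-12-10 → extend to 2017-11-29 through 2017-12-10.
2017-12-01 through 2017-12-09 overlaps/touches 2017-11-29 through 2017-12-10 → extend to 2017-11-29 through 2017-12-10.
2017-12-03 through 2017-12-05 overlaps/touches 2017-11-29 through 2017-12-10 → extend to 2017-11-29 through 2017-12-10.
2017-12-08 through 2017-12-08 overlaps/touches 2017-11-29 through 2017-12-10 → extend to 2017-11-29 through 2017-12-10.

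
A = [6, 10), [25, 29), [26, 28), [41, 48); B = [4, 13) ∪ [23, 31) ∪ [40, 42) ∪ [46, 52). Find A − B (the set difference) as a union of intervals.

[42, 46)

First set merges to [6, 10), [25, 29), [41, 48).
[6, 10) lies entirely inside B → drops out.
[25, 29) lies entirely inside B → drops out.
[41, 48) with B removed leaves [42, 46).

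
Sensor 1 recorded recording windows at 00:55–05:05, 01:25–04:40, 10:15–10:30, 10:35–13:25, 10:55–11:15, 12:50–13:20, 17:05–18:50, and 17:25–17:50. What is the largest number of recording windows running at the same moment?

2

At 01:25, 2 of the intervals are simultaneously active.
No point has more.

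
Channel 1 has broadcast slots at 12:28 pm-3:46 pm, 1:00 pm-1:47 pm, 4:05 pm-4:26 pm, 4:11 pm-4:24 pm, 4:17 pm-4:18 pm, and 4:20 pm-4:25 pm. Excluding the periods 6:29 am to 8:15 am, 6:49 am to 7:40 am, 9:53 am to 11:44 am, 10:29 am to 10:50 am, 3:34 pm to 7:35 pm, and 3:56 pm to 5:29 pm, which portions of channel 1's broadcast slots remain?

Merge the first list: 12:28 pm–3:46 pm, 4:05 pm–4:26 pm.
Merge the second list: 6:29 am–8:15 am, 9:53 am–11:44 am, 3:34 pm–7:35 pm.
12:28 pm–3:46 pm minus B → 12:28 pm–3:34 pm.
4:05 pm–4:26 pm: fully covered by B → removed.

12:28 pm–3:34 pm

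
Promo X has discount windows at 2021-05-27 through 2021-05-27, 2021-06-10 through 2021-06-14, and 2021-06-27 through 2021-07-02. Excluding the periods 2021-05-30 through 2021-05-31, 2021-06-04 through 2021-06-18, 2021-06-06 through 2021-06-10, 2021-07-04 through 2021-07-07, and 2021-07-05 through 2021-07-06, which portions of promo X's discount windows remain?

2021-05-27 through 2021-05-27, 2021-06-27 through 2021-07-02

B, merged: 2021-05-30 through 2021-05-31, 2021-06-04 through 2021-06-18, 2021-07-04 through 2021-07-07.
2021-05-27 through 2021-05-27: nothing removed.
2021-06-10 through 2021-06-14: entirely removed.
2021-06-27 through 2021-07-02: nothing removed.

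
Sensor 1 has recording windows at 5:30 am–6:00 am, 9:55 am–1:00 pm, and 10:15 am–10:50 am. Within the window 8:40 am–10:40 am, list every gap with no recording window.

8:40 am-9:55 am

Covered (merged): 5:30 am-6:00 am, 9:55 am-1:00 pm.
Gaps within 8:40 am-10:40 am: 8:40 am-9:55 am.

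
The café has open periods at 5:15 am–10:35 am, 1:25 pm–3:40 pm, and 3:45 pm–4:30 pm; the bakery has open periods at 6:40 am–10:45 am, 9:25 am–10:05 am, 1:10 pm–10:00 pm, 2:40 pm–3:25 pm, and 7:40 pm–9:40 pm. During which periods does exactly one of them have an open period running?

5:15 am–6:40 am, 10:35 am–10:45 am, 1:10 pm–1:25 pm, 3:40 pm–3:45 pm, 4:30 pm–10:00 pm

B, merged: 6:40 am–10:45 am, 1:10 pm–10:00 pm.
A \ B = 5:15 am–6:40 am.
B \ A = 10:35 am–10:45 am, 1:10 pm–1:25 pm, 3:40 pm–3:45 pm, 4:30 pm–10:00 pm.
Union of the two gives the symmetric difference.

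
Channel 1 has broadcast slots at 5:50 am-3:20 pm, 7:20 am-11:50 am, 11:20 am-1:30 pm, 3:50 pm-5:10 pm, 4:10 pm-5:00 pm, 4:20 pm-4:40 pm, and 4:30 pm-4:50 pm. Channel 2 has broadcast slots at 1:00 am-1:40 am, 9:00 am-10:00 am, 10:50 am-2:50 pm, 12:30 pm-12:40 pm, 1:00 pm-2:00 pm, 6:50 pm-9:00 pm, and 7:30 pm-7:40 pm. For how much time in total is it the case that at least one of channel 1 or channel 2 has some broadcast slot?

First set merges to 5:50 am–3:20 pm, 3:50 pm–5:10 pm.
Second set merges to 1:00 am–1:40 am, 9:00 am–10:00 am, 10:50 am–2:50 pm, 6:50 pm–9:00 pm.
A ∪ B = 1:00 am–1:40 am, 5:50 am–3:20 pm, 3:50 pm–5:10 pm, 6:50 pm–9:00 pm.
Total: 40 min + 9 h 30 min + 1 h 20 min + 2 h 10 min = 13 h 40 min.

13 h 40 min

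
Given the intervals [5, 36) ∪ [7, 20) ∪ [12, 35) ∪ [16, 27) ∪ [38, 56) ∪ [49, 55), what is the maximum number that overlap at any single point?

Sweep endpoints in order; track running count of active intervals.
Peak of 4 reached at 16.

4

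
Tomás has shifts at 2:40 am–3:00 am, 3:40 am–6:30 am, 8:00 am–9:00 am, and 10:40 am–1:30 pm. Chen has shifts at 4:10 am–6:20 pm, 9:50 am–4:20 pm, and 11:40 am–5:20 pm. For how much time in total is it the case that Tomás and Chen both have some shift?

6 h 10 min

B, merged: 4:10 am–6:20 pm.
A ∩ B = 4:10 am–6:30 am, 8:00 am–9:00 am, 10:40 am–1:30 pm.
Total: 2 h 20 min + 1 h + 2 h 50 min = 6 h 10 min.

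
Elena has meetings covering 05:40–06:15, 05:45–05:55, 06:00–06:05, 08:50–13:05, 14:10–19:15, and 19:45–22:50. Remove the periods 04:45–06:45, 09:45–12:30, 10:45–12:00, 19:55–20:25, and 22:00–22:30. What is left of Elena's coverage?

Merge the first list: 05:40–06:15, 08:50–13:05, 14:10–19:15, 19:45–22:50.
Merge the second list: 04:45–06:45, 09:45–12:30, 19:55–20:25, 22:00–22:30.
05:40–06:15 lies entirely inside B → drops out.
08:50–13:05 with B removed leaves 08:50–09:45, 12:30–13:05.
14:10–19:15 is untouched.
19:45–22:50 with B removed leaves 19:45–19:55, 20:25–22:00, 22:30–22:50.

08:50–09:45, 12:30–13:05, 14:10–19:15, 19:45–19:55, 20:25–22:00, 22:30–22:50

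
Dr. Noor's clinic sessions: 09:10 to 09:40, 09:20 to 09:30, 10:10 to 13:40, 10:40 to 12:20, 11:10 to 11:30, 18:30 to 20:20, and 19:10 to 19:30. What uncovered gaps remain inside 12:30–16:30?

The merged coverage is 09:10–09:40, 10:10–13:40, 18:30–20:20.
Uncovered inside 12:30–16:30: 13:40–16:30.

13:40–16:30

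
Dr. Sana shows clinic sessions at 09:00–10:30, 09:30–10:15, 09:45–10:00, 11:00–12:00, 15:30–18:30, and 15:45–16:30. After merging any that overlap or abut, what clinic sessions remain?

09:00–10:30, 11:00–12:00, 15:30–18:30

09:30–10:15 overlaps/touches 09:00–10:30 → extend to 09:00–10:30.
09:45–10:00 overlaps/touches 09:00–10:30 → extend to 09:00–10:30.
11:00–12:00 is disjoint → start new block.
15:30–18:30 is disjoint → start new block.
15:45–16:30 overlaps/touches 15:30–18:30 → extend to 15:30–18:30.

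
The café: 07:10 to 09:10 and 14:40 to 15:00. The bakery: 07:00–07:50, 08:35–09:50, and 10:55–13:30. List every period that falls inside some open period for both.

07:10-07:50, 08:35-09:10

07:10-09:10 meets the second set on 07:10-07:50, 08:35-09:10.
14:40-15:00: no overlap with the second set.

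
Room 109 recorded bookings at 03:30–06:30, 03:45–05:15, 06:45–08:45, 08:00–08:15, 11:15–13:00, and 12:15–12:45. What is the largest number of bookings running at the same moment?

2

Walk the sorted start/end points keeping a running depth.
The depth first hits 2 at 03:45.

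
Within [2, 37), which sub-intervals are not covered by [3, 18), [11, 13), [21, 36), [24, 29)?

The merged coverage is [3, 18), [21, 36).
Complement within [2, 37): [2, 3), [18, 21), [36, 37).

[2, 3) ∪ [18, 21) ∪ [36, 37)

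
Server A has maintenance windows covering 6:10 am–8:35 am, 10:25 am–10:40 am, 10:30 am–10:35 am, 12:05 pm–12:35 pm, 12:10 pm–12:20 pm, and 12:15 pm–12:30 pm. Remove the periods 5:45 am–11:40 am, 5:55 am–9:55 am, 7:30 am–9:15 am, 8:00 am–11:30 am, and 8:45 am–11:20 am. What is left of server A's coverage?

12:05 pm–12:35 pm

A, merged: 6:10 am–8:35 am, 10:25 am–10:40 am, 12:05 pm–12:35 pm.
B, merged: 5:45 am–11:40 am.
6:10 am–8:35 am: entirely removed.
10:25 am–10:40 am: entirely removed.
12:05 pm–12:35 pm: nothing removed.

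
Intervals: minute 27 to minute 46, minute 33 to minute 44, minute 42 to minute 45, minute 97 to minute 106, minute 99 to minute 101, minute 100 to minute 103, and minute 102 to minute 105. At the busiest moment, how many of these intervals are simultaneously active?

Walk the sorted start/end points keeping a running depth.
The depth first hits 3 at minute 42.

3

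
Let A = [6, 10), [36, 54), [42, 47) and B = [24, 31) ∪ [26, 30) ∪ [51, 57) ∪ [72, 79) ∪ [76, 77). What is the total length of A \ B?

A, merged: [6, 10), [36, 54).
B, merged: [24, 31), [51, 57), [72, 79).
A \ B = [6, 10), [36, 51).
Total: 4 + 15 = 19.

19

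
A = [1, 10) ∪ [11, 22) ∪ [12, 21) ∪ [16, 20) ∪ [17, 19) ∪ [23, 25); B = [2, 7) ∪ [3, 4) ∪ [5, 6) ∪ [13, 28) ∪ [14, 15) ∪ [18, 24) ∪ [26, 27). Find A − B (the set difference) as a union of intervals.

A, merged: [1, 10), [11, 22), [23, 25).
B, merged: [2, 7), [13, 28).
[1, 10) minus B → [1, 2), [7, 10).
[11, 22) minus B → [11, 13).
[23, 25): fully covered by B → removed.

[1, 2) ∪ [7, 10) ∪ [11, 13)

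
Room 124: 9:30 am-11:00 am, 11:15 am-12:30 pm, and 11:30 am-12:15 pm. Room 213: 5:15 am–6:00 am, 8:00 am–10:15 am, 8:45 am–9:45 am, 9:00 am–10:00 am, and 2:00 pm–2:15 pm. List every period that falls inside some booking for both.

Merge the first list: 9:30 am–11:00 am, 11:15 am–12:30 pm.
Merge the second list: 5:15 am–6:00 am, 8:00 am–10:15 am, 2:00 pm–2:15 pm.
9:30 am–11:00 am ∩ B → 9:30 am–10:15 am.
11:15 am–12:30 pm meets no B interval.

9:30 am–10:15 am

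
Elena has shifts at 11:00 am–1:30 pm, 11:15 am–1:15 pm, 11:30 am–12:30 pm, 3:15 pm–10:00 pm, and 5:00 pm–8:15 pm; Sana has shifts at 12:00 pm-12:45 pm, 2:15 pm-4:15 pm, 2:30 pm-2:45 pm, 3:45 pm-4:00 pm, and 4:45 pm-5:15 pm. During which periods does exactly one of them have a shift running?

11:00 am-12:00 pm, 12:45 pm-1:30 pm, 2:15 pm-3:15 pm, 4:15 pm-4:45 pm, 5:15 pm-10:00 pm

First set merges to 11:00 am-1:30 pm, 3:15 pm-10:00 pm.
Second set merges to 12:00 pm-12:45 pm, 2:15 pm-4:15 pm, 4:45 pm-5:15 pm.
Only in the first: 11:00 am-12:00 pm, 12:45 pm-1:30 pm, 4:15 pm-4:45 pm, 5:15 pm-10:00 pm.
Only in the second: 2:15 pm-3:15 pm.
Together these are the periods covered by exactly one.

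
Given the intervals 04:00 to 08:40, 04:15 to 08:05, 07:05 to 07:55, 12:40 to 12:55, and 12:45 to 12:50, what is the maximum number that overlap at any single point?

3

Walk the sorted start/end points keeping a running depth.
The depth first hits 3 at 07:05.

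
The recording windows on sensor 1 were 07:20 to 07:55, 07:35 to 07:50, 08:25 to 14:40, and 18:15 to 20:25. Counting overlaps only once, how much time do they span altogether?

Merged: 07:20–07:55, 08:25–14:40, 18:15–20:25.
Lengths: 35 min + 6 h 15 min + 2 h 10 min = 9 h.

9 h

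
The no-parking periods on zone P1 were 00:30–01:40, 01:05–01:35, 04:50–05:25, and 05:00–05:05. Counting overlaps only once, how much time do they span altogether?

1 h 45 min

Merged: 00:30–01:40, 04:50–05:25.
Lengths: 1 h 10 min + 35 min = 1 h 45 min.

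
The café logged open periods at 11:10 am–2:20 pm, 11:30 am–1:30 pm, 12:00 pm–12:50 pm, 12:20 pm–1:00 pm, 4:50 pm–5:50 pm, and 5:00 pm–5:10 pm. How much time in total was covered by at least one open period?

4 h 10 min

Merged: 11:10 am–2:20 pm, 4:50 pm–5:50 pm.
Lengths: 3 h 10 min + 1 h = 4 h 10 min.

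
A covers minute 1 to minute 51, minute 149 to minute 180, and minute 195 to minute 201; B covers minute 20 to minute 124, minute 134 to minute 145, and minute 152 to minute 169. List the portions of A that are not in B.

minute 1 to minute 51 \ B = minute 1 to minute 20.
minute 149 to minute 180 \ B = minute 149 to minute 152, minute 169 to minute 180.
minute 195 to minute 201: nothing removed.

minute 1 to minute 20, minute 149 to minute 152, minute 169 to minute 180, minute 195 to minute 201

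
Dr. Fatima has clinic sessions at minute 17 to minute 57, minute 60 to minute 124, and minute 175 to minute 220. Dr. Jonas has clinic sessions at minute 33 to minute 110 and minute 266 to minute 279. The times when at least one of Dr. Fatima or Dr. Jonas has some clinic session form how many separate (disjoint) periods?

A ∪ B = minute 17 to minute 124, minute 175 to minute 220, minute 266 to minute 279.
That is 3 disjoint pieces.

3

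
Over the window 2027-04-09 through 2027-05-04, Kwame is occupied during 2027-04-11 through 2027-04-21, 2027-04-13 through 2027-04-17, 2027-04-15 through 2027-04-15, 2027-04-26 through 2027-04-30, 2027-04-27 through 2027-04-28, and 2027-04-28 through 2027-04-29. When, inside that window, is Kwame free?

The merged coverage is 2027-04-11 through 2027-04-21, 2027-04-26 through 2027-04-30.
Complement within 2027-04-09 through 2027-05-04: 2027-04-09 through 2027-04-10, 2027-04-22 through 2027-04-25, 2027-05-01 through 2027-05-04.

2027-04-09 through 2027-04-10, 2027-04-22 through 2027-04-25, 2027-05-01 through 2027-05-04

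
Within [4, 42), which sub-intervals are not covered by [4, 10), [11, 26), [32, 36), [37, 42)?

[10, 11) ∪ [26, 32) ∪ [36, 37)

After merging, the occupied span is [4, 10), [11, 26), [32, 36), [37, 42).
Uncovered inside [4, 42): [10, 11), [26, 32), [36, 37).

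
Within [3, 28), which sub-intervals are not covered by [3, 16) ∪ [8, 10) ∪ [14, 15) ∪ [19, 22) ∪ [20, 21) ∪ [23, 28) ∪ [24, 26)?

After merging, the occupied span is [3, 16), [19, 22), [23, 28).
Complement within [3, 28): [16, 19), [22, 23).

[16, 19) ∪ [22, 23)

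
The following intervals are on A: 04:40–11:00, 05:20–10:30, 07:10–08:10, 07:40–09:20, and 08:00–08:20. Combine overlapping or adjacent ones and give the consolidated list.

04:40-11:00

05:20-10:30 overlaps/touches 04:40-11:00 → extend to 04:40-11:00.
07:10-08:10 overlaps/touches 04:40-11:00 → extend to 04:40-11:00.
07:40-09:20 overlaps/touches 04:40-11:00 → extend to 04:40-11:00.
08:00-08:20 overlaps/touches 04:40-11:00 → extend to 04:40-11:00.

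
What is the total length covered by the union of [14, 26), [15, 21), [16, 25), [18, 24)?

Merged: [14, 26).
Length: 12.

12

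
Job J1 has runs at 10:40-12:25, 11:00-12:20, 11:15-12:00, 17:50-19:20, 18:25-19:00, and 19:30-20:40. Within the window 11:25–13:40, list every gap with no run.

12:25–13:40

Covered (merged): 10:40–12:25, 17:50–19:20, 19:30–20:40.
Gaps within 11:25–13:40: 12:25–13:40.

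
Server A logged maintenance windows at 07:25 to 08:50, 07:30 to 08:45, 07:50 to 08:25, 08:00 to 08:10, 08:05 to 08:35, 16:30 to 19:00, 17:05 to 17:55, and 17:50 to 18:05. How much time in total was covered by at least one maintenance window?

3 h 55 min

Merged: 07:25–08:50, 16:30–19:00.
Lengths: 1 h 25 min + 2 h 30 min = 3 h 55 min.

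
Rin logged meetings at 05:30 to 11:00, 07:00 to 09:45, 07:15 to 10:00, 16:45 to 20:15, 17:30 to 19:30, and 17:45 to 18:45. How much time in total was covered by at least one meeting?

9 h

Merged: 05:30-11:00, 16:45-20:15.
Lengths: 5 h 30 min + 3 h 30 min = 9 h.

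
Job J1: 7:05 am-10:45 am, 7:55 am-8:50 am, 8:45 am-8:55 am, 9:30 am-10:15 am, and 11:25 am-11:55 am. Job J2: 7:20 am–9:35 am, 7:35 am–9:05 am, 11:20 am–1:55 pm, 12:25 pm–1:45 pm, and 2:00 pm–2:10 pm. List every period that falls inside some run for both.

Merge the first list: 7:05 am-10:45 am, 11:25 am-11:55 am.
Merge the second list: 7:20 am-9:35 am, 11:20 am-1:55 pm, 2:00 pm-2:10 pm.
7:05 am-10:45 am overlaps B on 7:20 am-9:35 am.
11:25 am-11:55 am overlaps B on 11:25 am-11:55 am.

7:20 am-9:35 am, 11:25 am-11:55 am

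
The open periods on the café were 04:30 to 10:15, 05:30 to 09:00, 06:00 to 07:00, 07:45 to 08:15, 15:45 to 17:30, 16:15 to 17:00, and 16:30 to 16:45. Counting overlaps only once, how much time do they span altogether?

Merged: 04:30–10:15, 15:45–17:30.
Lengths: 5 h 45 min + 1 h 45 min = 7 h 30 min.

7 h 30 min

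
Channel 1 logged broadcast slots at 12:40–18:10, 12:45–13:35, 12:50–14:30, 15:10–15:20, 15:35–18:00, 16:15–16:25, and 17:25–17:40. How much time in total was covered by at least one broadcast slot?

5 h 30 min

Merged: 12:40-18:10.
Length: 5 h 30 min.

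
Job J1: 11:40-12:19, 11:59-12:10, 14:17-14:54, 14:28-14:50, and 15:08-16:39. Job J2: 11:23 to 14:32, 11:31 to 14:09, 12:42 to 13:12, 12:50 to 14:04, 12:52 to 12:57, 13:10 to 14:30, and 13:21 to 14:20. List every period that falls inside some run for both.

11:40-12:19, 14:17-14:32

A, merged: 11:40-12:19, 14:17-14:54, 15:08-16:39.
B, merged: 11:23-14:32.
11:40-12:19 ∩ B → 11:40-12:19.
14:17-14:54 ∩ B → 14:17-14:32.
15:08-16:39 meets no B interval.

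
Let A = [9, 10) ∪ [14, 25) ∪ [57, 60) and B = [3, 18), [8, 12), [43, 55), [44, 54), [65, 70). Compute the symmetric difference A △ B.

Merge the second list: [3, 18), [43, 55), [65, 70).
A \ B = [18, 25), [57, 60).
B \ A = [3, 9), [10, 14), [43, 55), [65, 70).
Union of the two gives the symmetric difference.

[3, 9) ∪ [10, 14) ∪ [18, 25) ∪ [43, 55) ∪ [57, 60) ∪ [65, 70)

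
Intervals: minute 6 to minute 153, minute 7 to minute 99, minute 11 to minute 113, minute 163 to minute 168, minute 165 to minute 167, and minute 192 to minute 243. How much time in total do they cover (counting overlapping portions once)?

Merged: minute 6 to minute 153, minute 163 to minute 168, minute 192 to minute 243.
Lengths: 147 minutes + 5 minutes + 51 minutes = 203 minutes.

203 minutes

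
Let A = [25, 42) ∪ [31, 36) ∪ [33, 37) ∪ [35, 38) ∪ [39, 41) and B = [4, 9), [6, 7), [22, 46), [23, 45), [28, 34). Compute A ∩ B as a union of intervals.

A, merged: [25, 42).
B, merged: [4, 9), [22, 46).
[25, 42) ∩ B → [25, 42).

[25, 42)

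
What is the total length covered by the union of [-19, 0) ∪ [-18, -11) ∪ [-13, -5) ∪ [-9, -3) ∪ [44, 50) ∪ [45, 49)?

Merged: [-19, 0), [44, 50).
Lengths: 19 + 6 = 25.

25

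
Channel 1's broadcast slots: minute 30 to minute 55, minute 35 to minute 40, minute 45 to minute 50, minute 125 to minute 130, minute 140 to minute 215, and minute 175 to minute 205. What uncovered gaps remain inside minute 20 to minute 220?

After merging, the occupied span is minute 30 to minute 55, minute 125 to minute 130, minute 140 to minute 215.
Complement within minute 20 to minute 220: minute 20 to minute 30, minute 55 to minute 125, minute 130 to minute 140, minute 215 to minute 220.

minute 20 to minute 30, minute 55 to minute 125, minute 130 to minute 140, minute 215 to minute 220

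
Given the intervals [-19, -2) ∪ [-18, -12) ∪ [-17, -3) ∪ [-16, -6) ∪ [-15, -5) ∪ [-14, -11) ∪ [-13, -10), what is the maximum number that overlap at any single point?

At -13, 7 of the intervals are simultaneously active.
No point has more.

7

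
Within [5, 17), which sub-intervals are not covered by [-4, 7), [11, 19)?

[7, 11)

After merging, the occupied span is [-4, 7), [11, 19).
Uncovered inside [5, 17): [7, 11).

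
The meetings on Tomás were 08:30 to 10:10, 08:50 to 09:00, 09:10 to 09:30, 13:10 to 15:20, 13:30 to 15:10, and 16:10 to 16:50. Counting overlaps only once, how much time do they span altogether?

4 h 30 min

Merged: 08:30–10:10, 13:10–15:20, 16:10–16:50.
Lengths: 1 h 40 min + 2 h 10 min + 40 min = 4 h 30 min.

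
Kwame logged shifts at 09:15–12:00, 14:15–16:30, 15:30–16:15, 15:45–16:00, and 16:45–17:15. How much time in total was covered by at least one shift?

Merged: 09:15–12:00, 14:15–16:30, 16:45–17:15.
Lengths: 2 h 45 min + 2 h 15 min + 30 min = 5 h 30 min.

5 h 30 min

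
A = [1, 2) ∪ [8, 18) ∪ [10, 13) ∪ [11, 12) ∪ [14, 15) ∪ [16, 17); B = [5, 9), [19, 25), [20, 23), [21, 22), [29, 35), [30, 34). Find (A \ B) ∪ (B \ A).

A, merged: [1, 2), [8, 18).
B, merged: [5, 9), [19, 25), [29, 35).
A \ B = [1, 2), [9, 18).
B \ A = [5, 8), [19, 25), [29, 35).
Union of the two gives the symmetric difference.

[1, 2) ∪ [5, 8) ∪ [9, 18) ∪ [19, 25) ∪ [29, 35)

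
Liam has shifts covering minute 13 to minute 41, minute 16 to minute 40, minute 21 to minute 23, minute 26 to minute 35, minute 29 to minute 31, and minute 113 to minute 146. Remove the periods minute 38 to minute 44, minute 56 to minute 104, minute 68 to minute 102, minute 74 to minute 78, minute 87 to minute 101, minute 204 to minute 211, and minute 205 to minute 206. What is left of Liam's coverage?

minute 13 to minute 38, minute 113 to minute 146

Merge the first list: minute 13 to minute 41, minute 113 to minute 146.
Merge the second list: minute 38 to minute 44, minute 56 to minute 104, minute 204 to minute 211.
minute 13 to minute 41 minus B → minute 13 to minute 38.
minute 113 to minute 146: no B overlap → unchanged.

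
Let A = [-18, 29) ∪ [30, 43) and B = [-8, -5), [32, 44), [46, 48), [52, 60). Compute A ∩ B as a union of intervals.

[-8, -5) ∪ [32, 43)

[-18, 29) meets the second set on [-8, -5).
[30, 43) meets the second set on [32, 43).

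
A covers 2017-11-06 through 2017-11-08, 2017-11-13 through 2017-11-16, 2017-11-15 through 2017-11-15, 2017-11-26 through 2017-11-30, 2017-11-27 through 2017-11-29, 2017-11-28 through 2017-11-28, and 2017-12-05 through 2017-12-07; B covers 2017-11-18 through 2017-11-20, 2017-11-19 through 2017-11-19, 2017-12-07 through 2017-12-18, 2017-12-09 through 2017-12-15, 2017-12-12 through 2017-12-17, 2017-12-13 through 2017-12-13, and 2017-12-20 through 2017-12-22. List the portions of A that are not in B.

2017-11-06 through 2017-11-08, 2017-11-13 through 2017-11-16, 2017-11-26 through 2017-11-30, 2017-12-05 through 2017-12-06

First set merges to 2017-11-06 through 2017-11-08, 2017-11-13 through 2017-11-16, 2017-11-26 through 2017-11-30, 2017-12-05 through 2017-12-07.
Second set merges to 2017-11-18 through 2017-11-20, 2017-12-07 through 2017-12-18, 2017-12-20 through 2017-12-22.
2017-11-06 through 2017-11-08: no B overlap → unchanged.
2017-11-13 through 2017-11-16: no B overlap → unchanged.
2017-11-26 through 2017-11-30: no B overlap → unchanged.
2017-12-05 through 2017-12-07 minus B → 2017-12-05 through 2017-12-06.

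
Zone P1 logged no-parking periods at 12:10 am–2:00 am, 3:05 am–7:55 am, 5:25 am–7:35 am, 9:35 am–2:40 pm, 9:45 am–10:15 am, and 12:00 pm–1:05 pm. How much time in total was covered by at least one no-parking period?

11 h 45 min

Merged: 12:10 am-2:00 am, 3:05 am-7:55 am, 9:35 am-2:40 pm.
Lengths: 1 h 50 min + 4 h 50 min + 5 h 5 min = 11 h 45 min.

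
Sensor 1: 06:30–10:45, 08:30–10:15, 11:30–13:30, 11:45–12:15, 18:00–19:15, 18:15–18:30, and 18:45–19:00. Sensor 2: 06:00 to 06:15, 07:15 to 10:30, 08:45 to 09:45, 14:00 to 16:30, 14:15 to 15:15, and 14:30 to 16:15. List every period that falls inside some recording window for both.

A, merged: 06:30–10:45, 11:30–13:30, 18:00–19:15.
B, merged: 06:00–06:15, 07:15–10:30, 14:00–16:30.
06:30–10:45 meets the second set on 07:15–10:30.
11:30–13:30: no overlap with the second set.
18:00–19:15: no overlap with the second set.

07:15–10:30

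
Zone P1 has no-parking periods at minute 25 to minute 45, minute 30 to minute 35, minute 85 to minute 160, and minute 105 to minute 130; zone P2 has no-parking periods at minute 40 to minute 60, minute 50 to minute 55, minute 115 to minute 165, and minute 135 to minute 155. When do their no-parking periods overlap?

minute 40 to minute 45, minute 115 to minute 160

Merge the first list: minute 25 to minute 45, minute 85 to minute 160.
Merge the second list: minute 40 to minute 60, minute 115 to minute 165.
minute 25 to minute 45 ∩ B → minute 40 to minute 45.
minute 85 to minute 160 ∩ B → minute 115 to minute 160.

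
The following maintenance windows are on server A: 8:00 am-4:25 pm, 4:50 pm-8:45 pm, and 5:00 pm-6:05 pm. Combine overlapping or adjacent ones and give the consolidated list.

8:00 am–4:25 pm, 4:50 pm–8:45 pm

4:50 pm–8:45 pm is disjoint → start new block.
5:00 pm–6:05 pm overlaps/touches 4:50 pm–8:45 pm → extend to 4:50 pm–8:45 pm.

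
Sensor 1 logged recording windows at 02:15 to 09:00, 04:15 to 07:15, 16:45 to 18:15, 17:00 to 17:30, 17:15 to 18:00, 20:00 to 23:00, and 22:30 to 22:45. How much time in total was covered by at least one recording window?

Merged: 02:15-09:00, 16:45-18:15, 20:00-23:00.
Lengths: 6 h 45 min + 1 h 30 min + 3 h = 11 h 15 min.

11 h 15 min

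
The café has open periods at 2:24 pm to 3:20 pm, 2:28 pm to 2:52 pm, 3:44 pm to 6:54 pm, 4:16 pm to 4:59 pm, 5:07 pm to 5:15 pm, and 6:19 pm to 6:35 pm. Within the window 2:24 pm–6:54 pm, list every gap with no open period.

3:20 pm–3:44 pm

After merging, the occupied span is 2:24 pm–3:20 pm, 3:44 pm–6:54 pm.
Complement within 2:24 pm–6:54 pm: 3:20 pm–3:44 pm.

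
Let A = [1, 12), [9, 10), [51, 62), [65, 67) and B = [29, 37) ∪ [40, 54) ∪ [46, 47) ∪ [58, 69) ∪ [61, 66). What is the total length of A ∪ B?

First set merges to [1, 12), [51, 62), [65, 67).
Second set merges to [29, 37), [40, 54), [58, 69).
A ∪ B = [1, 12), [29, 37), [40, 69).
Total: 11 + 8 + 29 = 48.

48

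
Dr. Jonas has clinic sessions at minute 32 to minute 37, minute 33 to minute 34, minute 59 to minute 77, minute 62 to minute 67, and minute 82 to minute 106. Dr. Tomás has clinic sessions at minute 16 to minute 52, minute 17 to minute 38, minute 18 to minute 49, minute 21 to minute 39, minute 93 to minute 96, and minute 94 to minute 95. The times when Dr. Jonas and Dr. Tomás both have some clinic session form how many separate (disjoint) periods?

Merge the first list: minute 32 to minute 37, minute 59 to minute 77, minute 82 to minute 106.
Merge the second list: minute 16 to minute 52, minute 93 to minute 96.
A ∩ B = minute 32 to minute 37, minute 93 to minute 96.
That is 2 disjoint pieces.

2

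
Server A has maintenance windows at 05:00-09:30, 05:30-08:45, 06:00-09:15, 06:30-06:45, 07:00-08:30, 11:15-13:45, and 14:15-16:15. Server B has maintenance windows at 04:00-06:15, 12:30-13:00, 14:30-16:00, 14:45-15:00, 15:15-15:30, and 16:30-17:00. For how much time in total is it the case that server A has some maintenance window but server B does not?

A, merged: 05:00–09:30, 11:15–13:45, 14:15–16:15.
B, merged: 04:00–06:15, 12:30–13:00, 14:30–16:00, 16:30–17:00.
A \ B = 06:15–09:30, 11:15–12:30, 13:00–13:45, 14:15–14:30, 16:00–16:15.
Total: 3 h 15 min + 1 h 15 min + 45 min + 15 min + 15 min = 5 h 45 min.

5 h 45 min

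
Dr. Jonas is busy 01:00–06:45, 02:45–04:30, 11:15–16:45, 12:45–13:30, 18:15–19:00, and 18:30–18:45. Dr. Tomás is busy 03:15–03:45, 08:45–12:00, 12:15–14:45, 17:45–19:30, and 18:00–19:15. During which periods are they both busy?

First set merges to 01:00–06:45, 11:15–16:45, 18:15–19:00.
Second set merges to 03:15–03:45, 08:45–12:00, 12:15–14:45, 17:45–19:30.
01:00–06:45 ∩ B → 03:15–03:45.
11:15–16:45 ∩ B → 11:15–12:00, 12:15–14:45.
18:15–19:00 ∩ B → 18:15–19:00.

03:15–03:45, 11:15–12:00, 12:15–14:45, 18:15–19:00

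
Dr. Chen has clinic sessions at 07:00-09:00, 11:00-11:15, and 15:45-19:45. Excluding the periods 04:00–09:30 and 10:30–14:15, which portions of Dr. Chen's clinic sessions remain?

07:00-09:00: entirely removed.
11:00-11:15: entirely removed.
15:45-19:45: nothing removed.

15:45-19:45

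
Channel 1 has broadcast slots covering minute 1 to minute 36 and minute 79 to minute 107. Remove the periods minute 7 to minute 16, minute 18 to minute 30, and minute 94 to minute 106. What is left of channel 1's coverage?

minute 1 to minute 7, minute 16 to minute 18, minute 30 to minute 36, minute 79 to minute 94, minute 106 to minute 107

minute 1 to minute 36 minus B → minute 1 to minute 7, minute 16 to minute 18, minute 30 to minute 36.
minute 79 to minute 107 minus B → minute 79 to minute 94, minute 106 to minute 107.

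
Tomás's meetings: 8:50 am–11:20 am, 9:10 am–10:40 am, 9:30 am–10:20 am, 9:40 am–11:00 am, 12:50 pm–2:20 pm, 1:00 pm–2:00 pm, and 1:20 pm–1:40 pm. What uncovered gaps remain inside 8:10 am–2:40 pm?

8:10 am–8:50 am, 11:20 am–12:50 pm, 2:20 pm–2:40 pm

Covered (merged): 8:50 am–11:20 am, 12:50 pm–2:20 pm.
Gaps within 8:10 am–2:40 pm: 8:10 am–8:50 am, 11:20 am–12:50 pm, 2:20 pm–2:40 pm.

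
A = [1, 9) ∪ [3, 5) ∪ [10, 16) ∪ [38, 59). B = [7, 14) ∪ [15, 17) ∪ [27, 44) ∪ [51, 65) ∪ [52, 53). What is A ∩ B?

Merge the first list: [1, 9), [10, 16), [38, 59).
Merge the second list: [7, 14), [15, 17), [27, 44), [51, 65).
[1, 9) meets the second set on [7, 9).
[10, 16) meets the second set on [10, 14), [15, 16).
[38, 59) meets the second set on [38, 44), [51, 59).

[7, 9) ∪ [10, 14) ∪ [15, 16) ∪ [38, 44) ∪ [51, 59)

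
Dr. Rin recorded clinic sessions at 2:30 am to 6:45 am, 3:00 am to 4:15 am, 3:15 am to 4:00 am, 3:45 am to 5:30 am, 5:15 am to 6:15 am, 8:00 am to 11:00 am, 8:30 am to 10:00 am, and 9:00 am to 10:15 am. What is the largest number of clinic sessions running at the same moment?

At 3:45 am, 4 of the intervals are simultaneously active.
No point has more.

4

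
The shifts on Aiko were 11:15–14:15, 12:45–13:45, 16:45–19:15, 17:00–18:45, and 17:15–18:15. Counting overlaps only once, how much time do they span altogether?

5 h 30 min

Merged: 11:15–14:15, 16:45–19:15.
Lengths: 3 h + 2 h 30 min = 5 h 30 min.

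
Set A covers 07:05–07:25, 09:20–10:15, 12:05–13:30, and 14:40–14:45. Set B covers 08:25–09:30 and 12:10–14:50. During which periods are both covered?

07:05-07:25 meets no B interval.
09:20-10:15 ∩ B → 09:20-09:30.
12:05-13:30 ∩ B → 12:10-13:30.
14:40-14:45 ∩ B → 14:40-14:45.

09:20-09:30, 12:10-13:30, 14:40-14:45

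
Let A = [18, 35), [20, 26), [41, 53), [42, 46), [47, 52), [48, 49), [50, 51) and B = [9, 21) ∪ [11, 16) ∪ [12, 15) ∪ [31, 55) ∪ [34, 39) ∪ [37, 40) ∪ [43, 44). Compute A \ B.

Merge the first list: [18, 35), [41, 53).
Merge the second list: [9, 21), [31, 55).
[18, 35) minus B → [21, 31).
[41, 53): fully covered by B → removed.

[21, 31)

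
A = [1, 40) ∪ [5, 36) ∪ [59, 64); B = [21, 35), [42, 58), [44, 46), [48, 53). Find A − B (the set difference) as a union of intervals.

Merge the first list: [1, 40), [59, 64).
Merge the second list: [21, 35), [42, 58).
[1, 40) minus B → [1, 21), [35, 40).
[59, 64): no B overlap → unchanged.

[1, 21) ∪ [35, 40) ∪ [59, 64)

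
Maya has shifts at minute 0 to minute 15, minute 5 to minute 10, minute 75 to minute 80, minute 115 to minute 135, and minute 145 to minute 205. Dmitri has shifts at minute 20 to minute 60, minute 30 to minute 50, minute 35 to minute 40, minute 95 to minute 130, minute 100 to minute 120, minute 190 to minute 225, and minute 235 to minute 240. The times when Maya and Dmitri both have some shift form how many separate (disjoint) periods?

A, merged: minute 0 to minute 15, minute 75 to minute 80, minute 115 to minute 135, minute 145 to minute 205.
B, merged: minute 20 to minute 60, minute 95 to minute 130, minute 190 to minute 225, minute 235 to minute 240.
A ∩ B = minute 115 to minute 130, minute 190 to minute 205.
That is 2 disjoint pieces.

2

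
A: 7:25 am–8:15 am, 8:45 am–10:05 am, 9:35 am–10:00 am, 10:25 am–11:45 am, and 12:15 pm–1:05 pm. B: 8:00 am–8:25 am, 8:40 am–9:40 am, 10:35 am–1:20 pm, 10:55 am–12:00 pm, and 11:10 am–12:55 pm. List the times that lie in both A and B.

A, merged: 7:25 am–8:15 am, 8:45 am–10:05 am, 10:25 am–11:45 am, 12:15 pm–1:05 pm.
B, merged: 8:00 am–8:25 am, 8:40 am–9:40 am, 10:35 am–1:20 pm.
7:25 am–8:15 am overlaps B on 8:00 am–8:15 am.
8:45 am–10:05 am overlaps B on 8:45 am–9:40 am.
10:25 am–11:45 am overlaps B on 10:35 am–11:45 am.
12:15 pm–1:05 pm overlaps B on 12:15 pm–1:05 pm.

8:00 am–8:15 am, 8:45 am–9:40 am, 10:35 am–11:45 am, 12:15 pm–1:05 pm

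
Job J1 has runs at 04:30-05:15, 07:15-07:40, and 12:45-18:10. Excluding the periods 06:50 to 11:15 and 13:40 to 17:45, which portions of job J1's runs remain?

04:30–05:15, 12:45–13:40, 17:45–18:10

04:30–05:15: nothing removed.
07:15–07:40: entirely removed.
12:45–18:10 \ B = 12:45–13:40, 17:45–18:10.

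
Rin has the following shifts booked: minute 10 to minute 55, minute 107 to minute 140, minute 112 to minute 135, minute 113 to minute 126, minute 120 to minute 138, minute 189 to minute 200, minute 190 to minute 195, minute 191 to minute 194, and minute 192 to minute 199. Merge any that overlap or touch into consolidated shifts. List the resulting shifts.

minute 107 to minute 140 is disjoint → start new block.
minute 112 to minute 135 overlaps/touches minute 107 to minute 140 → extend to minute 107 to minute 140.
minute 113 to minute 126 overlaps/touches minute 107 to minute 140 → extend to minute 107 to minute 140.
minute 120 to minute 138 overlaps/touches minute 107 to minute 140 → extend to minute 107 to minute 140.
minute 189 to minute 200 is disjoint → start new block.
minute 190 to minute 195 overlaps/touches minute 189 to minute 200 → extend to minute 189 to minute 200.
minute 191 to minute 194 overlaps/touches minute 189 to minute 200 → extend to minute 189 to minute 200.
minute 192 to minute 199 overlaps/touches minute 189 to minute 200 → extend to minute 189 to minute 200.

minute 10 to minute 55, minute 107 to minute 140, minute 189 to minute 200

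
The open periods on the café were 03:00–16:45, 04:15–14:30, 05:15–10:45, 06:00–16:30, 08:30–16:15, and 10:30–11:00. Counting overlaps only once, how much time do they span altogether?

13 h 45 min

Merged: 03:00-16:45.
Length: 13 h 45 min.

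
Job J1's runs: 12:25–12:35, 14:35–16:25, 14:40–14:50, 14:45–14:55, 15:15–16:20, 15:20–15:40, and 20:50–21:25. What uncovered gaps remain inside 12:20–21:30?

Covered (merged): 12:25–12:35, 14:35–16:25, 20:50–21:25.
Uncovered inside 12:20–21:30: 12:20–12:25, 12:35–14:35, 16:25–20:50, 21:25–21:30.

12:20–12:25, 12:35–14:35, 16:25–20:50, 21:25–21:30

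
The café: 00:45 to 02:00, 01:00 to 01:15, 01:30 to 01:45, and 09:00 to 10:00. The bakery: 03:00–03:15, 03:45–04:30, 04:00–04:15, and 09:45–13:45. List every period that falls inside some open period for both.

09:45–10:00

A, merged: 00:45–02:00, 09:00–10:00.
B, merged: 03:00–03:15, 03:45–04:30, 09:45–13:45.
00:45–02:00 meets no B interval.
09:00–10:00 ∩ B → 09:45–10:00.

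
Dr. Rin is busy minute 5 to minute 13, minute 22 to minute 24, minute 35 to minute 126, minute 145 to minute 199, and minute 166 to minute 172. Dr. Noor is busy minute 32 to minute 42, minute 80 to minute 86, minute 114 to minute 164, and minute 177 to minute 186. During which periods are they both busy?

minute 35 to minute 42, minute 80 to minute 86, minute 114 to minute 126, minute 145 to minute 164, minute 177 to minute 186

A, merged: minute 5 to minute 13, minute 22 to minute 24, minute 35 to minute 126, minute 145 to minute 199.
minute 5 to minute 13 meets no B interval.
minute 22 to minute 24 meets no B interval.
minute 35 to minute 126 ∩ B → minute 35 to minute 42, minute 80 to minute 86, minute 114 to minute 126.
minute 145 to minute 199 ∩ B → minute 145 to minute 164, minute 177 to minute 186.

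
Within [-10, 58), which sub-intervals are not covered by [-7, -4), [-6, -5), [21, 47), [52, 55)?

After merging, the occupied span is [-7, -4), [21, 47), [52, 55).
Gaps within [-10, 58): [-10, -7), [-4, 21), [47, 52), [55, 58).

[-10, -7) ∪ [-4, 21) ∪ [47, 52) ∪ [55, 58)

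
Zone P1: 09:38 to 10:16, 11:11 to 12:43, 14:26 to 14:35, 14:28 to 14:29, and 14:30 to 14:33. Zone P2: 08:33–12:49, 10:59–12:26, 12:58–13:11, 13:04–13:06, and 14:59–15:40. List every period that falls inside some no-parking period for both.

First set merges to 09:38–10:16, 11:11–12:43, 14:26–14:35.
Second set merges to 08:33–12:49, 12:58–13:11, 14:59–15:40.
09:38–10:16 meets the second set on 09:38–10:16.
11:11–12:43 meets the second set on 11:11–12:43.
14:26–14:35: no overlap with the second set.

09:38–10:16, 11:11–12:43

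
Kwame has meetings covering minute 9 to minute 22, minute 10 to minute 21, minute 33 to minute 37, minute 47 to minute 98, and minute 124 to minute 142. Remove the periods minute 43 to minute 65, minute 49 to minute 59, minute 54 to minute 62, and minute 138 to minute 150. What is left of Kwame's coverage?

minute 9 to minute 22, minute 33 to minute 37, minute 65 to minute 98, minute 124 to minute 138

A, merged: minute 9 to minute 22, minute 33 to minute 37, minute 47 to minute 98, minute 124 to minute 142.
B, merged: minute 43 to minute 65, minute 138 to minute 150.
minute 9 to minute 22 is untouched.
minute 33 to minute 37 is untouched.
minute 47 to minute 98 with B removed leaves minute 65 to minute 98.
minute 124 to minute 142 with B removed leaves minute 124 to minute 138.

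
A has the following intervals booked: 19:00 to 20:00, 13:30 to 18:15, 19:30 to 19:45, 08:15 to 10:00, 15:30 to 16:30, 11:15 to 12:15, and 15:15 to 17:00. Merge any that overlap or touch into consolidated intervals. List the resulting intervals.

Sort by start: 08:15–10:00, 11:15–12:15, 13:30–18:15, 15:15–17:00, 15:30–16:30, 19:00–20:00, 19:30–19:45.
11:15–12:15 is disjoint → start new block.
13:30–18:15 is disjoint → start new block.
15:15–17:00 overlaps/touches 13:30–18:15 → extend to 13:30–18:15.
15:30–16:30 overlaps/touches 13:30–18:15 → extend to 13:30–18:15.
19:00–20:00 is disjoint → start new block.
19:30–19:45 overlaps/touches 19:00–20:00 → extend to 19:00–20:00.

08:15–10:00, 11:15–12:15, 13:30–18:15, 19:00–20:00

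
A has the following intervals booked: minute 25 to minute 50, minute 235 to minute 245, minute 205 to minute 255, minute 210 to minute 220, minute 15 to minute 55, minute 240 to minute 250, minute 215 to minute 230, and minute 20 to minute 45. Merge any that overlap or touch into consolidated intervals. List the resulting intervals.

Sort by start: minute 15 to minute 55, minute 20 to minute 45, minute 25 to minute 50, minute 205 to minute 255, minute 210 to minute 220, minute 215 to minute 230, minute 235 to minute 245, minute 240 to minute 250.
minute 20 to minute 45 overlaps/touches minute 15 to minute 55 → extend to minute 15 to minute 55.
minute 25 to minute 50 overlaps/touches minute 15 to minute 55 → extend to minute 15 to minute 55.
minute 205 to minute 255 is disjoint → start new block.
minute 210 to minute 220 overlaps/touches minute 205 to minute 255 → extend to minute 205 to minute 255.
minute 215 to minute 230 overlaps/touches minute 205 to minute 255 → extend to minute 205 to minute 255.
minute 235 to minute 245 overlaps/touches minute 205 to minute 255 → extend to minute 205 to minute 255.
minute 240 to minute 250 overlaps/touches minute 205 to minute 255 → extend to minute 205 to minute 255.

minute 15 to minute 55, minute 205 to minute 255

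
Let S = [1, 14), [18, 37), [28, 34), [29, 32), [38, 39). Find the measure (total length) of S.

33

Merged: [1, 14), [18, 37), [38, 39).
Lengths: 13 + 19 + 1 = 33.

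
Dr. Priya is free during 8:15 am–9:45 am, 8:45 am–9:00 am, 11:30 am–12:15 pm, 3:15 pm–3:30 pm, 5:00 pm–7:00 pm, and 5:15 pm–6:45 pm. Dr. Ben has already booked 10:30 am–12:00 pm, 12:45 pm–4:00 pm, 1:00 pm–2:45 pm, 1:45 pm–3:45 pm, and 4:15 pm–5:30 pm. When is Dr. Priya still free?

8:15 am–9:45 am, 12:00 pm–12:15 pm, 5:30 pm–7:00 pm

First set merges to 8:15 am–9:45 am, 11:30 am–12:15 pm, 3:15 pm–3:30 pm, 5:00 pm–7:00 pm.
Second set merges to 10:30 am–12:00 pm, 12:45 pm–4:00 pm, 4:15 pm–5:30 pm.
8:15 am–9:45 am: nothing removed.
11:30 am–12:15 pm \ B = 12:00 pm–12:15 pm.
3:15 pm–3:30 pm: entirely removed.
5:00 pm–7:00 pm \ B = 5:30 pm–7:00 pm.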